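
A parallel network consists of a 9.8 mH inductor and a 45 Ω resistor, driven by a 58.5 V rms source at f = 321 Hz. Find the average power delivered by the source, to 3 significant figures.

ω = 2πf = 2017 rad/s
X_L = ωL = 19.8 Ω
Parallel: admittances add. Y = 1/R + 1/(jωL)
Y = (0.0222 − j0.0506) S
|Y| = 0.0553 S → |Z| = 1/|Y| = 18.1 Ω, ∠Z = −∠Y = 66.3°
I = V/|Z| = 3.23 A
P = VI cos φ = 58.5 × 3.23 × cos(66.3°) = 76.1 W

76.1 W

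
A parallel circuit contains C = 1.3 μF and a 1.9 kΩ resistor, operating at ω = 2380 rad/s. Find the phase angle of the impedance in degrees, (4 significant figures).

-80.35°

X_C = 1/(ωC) = 323.2 Ω
Parallel: admittances add. Y = 1/R + jωC
Y = (0.0005263 + j0.003094) S
|Y| = 0.003138 S → |Z| = 1/|Y| = 318.6 Ω, ∠Z = −∠Y = -80.35°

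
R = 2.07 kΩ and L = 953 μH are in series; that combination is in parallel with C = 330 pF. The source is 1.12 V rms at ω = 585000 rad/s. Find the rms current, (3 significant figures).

511 μA

X_L = ωL = 558 Ω
X_C = 1/(ωC) = 5180 Ω
Branch 1 (R+jX_L): Z₁ = 2070 + j558 Ω, |Z₁| = 2140 Ω
Branch 2 (−jX_C): Z₂ = −j5180 Ω
Parallel: Z = Z₁Z₂/(Z₁+Z₂), |Z| = 2190 Ω, ∠Z = -9.05°
I = V/|Z| = 1.12/2190 = 511 μA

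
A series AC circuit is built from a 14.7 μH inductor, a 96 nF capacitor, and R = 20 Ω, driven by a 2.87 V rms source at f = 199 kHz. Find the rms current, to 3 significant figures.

128 mA

ω = 2πf = 1.25e+06 rad/s
X_L = ωL = 18.4 Ω
X_C = 1/(ωC) = 8.33 Ω
Net reactance X = X_L − X_C = 10.0 Ω
Z = 20.0 + j10.0 Ω
|Z| = √(20.0² + 10.0²) = 22.4 Ω
I = V/|Z| = 2.87/22.4 = 128 mA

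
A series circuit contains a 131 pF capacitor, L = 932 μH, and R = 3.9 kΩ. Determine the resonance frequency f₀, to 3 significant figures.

455 kHz

ω₀ = 1/√(LC) = 1/√(0.000932 × 1.31e-10) = 2.862e+06 rad/s
f₀ = ω₀/(2π) = 455 kHz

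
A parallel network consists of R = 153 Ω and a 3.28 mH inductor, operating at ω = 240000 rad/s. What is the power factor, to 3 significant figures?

X_L = ωL = 787 Ω
Parallel: admittances add. Y = 1/R + 1/(jωL)
Y = (0.00654 − j0.00127) S
|Y| = 0.00666 S → |Z| = 1/|Y| = 150 Ω, ∠Z = −∠Y = 11.0°
cos φ = cos(11.0°) = 0.982

0.982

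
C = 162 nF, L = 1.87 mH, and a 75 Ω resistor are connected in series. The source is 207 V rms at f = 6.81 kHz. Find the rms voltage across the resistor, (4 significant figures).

ω = 2πf = 42790 rad/s
X_L = ωL = 80.01 Ω
X_C = 1/(ωC) = 144.3 Ω
Net reactance X = X_L − X_C = -64.25 Ω
Z = 75.00 − j64.25 Ω
|Z| = √(75.00² + 64.25²) = 98.76 Ω
I = V/|Z| = 2.096 A
V_R = I·|Z_R| = 2.096 × 75.00 = 157.2 V

157.2 V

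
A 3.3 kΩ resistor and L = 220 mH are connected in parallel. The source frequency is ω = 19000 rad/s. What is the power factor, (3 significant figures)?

0.785

X_L = ωL = 4180 Ω
Parallel: admittances add. Y = 1/R + 1/(jωL)
Y = (0.000303 − j0.000239) S
|Y| = 0.000386 S → |Z| = 1/|Y| = 2590 Ω, ∠Z = −∠Y = 38.3°
cos φ = cos(38.3°) = 0.785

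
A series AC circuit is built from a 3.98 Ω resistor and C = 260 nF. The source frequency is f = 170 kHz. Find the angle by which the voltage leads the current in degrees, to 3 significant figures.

-42.1°

ω = 2πf = 1.068e+06 rad/s
X_C = 1/(ωC) = 3.60 Ω
Z = 3.98 − j3.60 Ω
|Z| = √(3.98² + 3.60²) = 5.37 Ω
∠Z = arctan(-3.60/3.98) = -42.1°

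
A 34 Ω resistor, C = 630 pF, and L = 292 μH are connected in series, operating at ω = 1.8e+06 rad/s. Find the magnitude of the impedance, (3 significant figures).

X_L = ωL = 526 Ω
X_C = 1/(ωC) = 882 Ω
Net reactance X = X_L − X_C = -356 Ω
Z = 34.0 − j356 Ω
|Z| = √(34.0² + 356²) = 358 Ω

358 Ω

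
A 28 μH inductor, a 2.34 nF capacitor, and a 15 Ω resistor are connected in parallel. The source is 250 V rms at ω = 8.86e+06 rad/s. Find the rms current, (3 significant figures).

X_L = ωL = 248 Ω
X_C = 1/(ωC) = 48.2 Ω
Parallel: admittances add. Y = 1/R + 1/(jωL) + jωC
Y = (0.0667 + j0.0167) S
|Y| = 0.0687 S → |Z| = 1/|Y| = 14.6 Ω, ∠Z = −∠Y = -14.1°
I = V/|Z| = 250/14.6 = 17.2 A

17.2 A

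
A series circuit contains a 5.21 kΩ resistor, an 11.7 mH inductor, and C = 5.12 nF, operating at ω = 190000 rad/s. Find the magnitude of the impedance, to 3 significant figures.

X_L = ωL = 2220 Ω
X_C = 1/(ωC) = 1030 Ω
Net reactance X = X_L − X_C = 1200 Ω
Z = 5210 + j1200 Ω
|Z| = √(5210² + 1200²) = 5350 Ω

5350 Ω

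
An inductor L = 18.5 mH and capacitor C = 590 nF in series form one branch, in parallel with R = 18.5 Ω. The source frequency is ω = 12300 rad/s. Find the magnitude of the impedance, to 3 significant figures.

X_L = ωL = 228 Ω
X_C = 1/(ωC) = 138 Ω
Branch 1: Z₁ = R = 18.5 Ω
Branch 2 (series LC): Z₂ = j(X_L − X_C) = j89.8 Ω
Parallel: Z = Z₁Z₂/(Z₁+Z₂), |Z| = 18.1 Ω, ∠Z = 11.6°

18.1 Ω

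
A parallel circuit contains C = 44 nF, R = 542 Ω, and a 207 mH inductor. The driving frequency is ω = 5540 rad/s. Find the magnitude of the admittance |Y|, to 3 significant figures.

X_L = ωL = 1150 Ω
X_C = 1/(ωC) = 4100 Ω
Parallel: admittances add. Y = 1/R + 1/(jωL) + jωC
Y = (0.00185 − j0.000628) S
|Y| = 0.00195 S → |Z| = 1/|Y| = 513 Ω, ∠Z = −∠Y = 18.8°

1.95 mS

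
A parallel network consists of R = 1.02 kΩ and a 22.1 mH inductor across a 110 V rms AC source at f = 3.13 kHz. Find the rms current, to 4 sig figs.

ω = 2πf = 19670 rad/s
X_L = ωL = 434.6 Ω
Parallel: admittances add. Y = 1/R + 1/(jωL)
Y = (0.0009804 − j0.002301) S
|Y| = 0.002501 S → |Z| = 1/|Y| = 399.8 Ω, ∠Z = −∠Y = 66.92°
I = V/|Z| = 110/399.8 = 275.1 mA

275.1 mA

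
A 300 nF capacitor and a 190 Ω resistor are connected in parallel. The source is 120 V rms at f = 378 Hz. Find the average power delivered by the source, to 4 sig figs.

75.79 W

ω = 2πf = 2375 rad/s
X_C = 1/(ωC) = 1403 Ω
Parallel: admittances add. Y = 1/R + jωC
Y = (0.005263 + j0.0007125) S
|Y| = 0.005311 S → |Z| = 1/|Y| = 188.3 Ω, ∠Z = −∠Y = -7.710°
I = V/|Z| = 637.3 mA
P = VI cos φ = 120 × 0.6373 × cos(-7.710°) = 75.79 W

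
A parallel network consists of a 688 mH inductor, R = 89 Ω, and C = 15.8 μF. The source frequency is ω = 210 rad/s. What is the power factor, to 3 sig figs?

0.952

X_L = ωL = 144 Ω
X_C = 1/(ωC) = 301 Ω
Parallel: admittances add. Y = 1/R + 1/(jωL) + jωC
Y = (0.0112 − j0.00360) S
|Y| = 0.0118 S → |Z| = 1/|Y| = 84.7 Ω, ∠Z = −∠Y = 17.8°
cos φ = cos(17.8°) = 0.952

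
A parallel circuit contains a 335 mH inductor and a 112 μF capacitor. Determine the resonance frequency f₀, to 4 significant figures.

ω₀ = 1/√(LC) = 1/√(0.335 × 0.000112) = 163.3 rad/s
f₀ = ω₀/(2π) = 25.98 Hz

25.98 Hz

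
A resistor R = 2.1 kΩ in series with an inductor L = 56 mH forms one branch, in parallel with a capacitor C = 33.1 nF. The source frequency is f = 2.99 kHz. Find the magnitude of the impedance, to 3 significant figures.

1740 Ω

ω = 2πf = 18790 rad/s
X_L = ωL = 1050 Ω
X_C = 1/(ωC) = 1610 Ω
Branch 1 (R+jX_L): Z₁ = 2100 + j1050 Ω, |Z₁| = 2350 Ω
Branch 2 (−jX_C): Z₂ = −j1610 Ω
Parallel: Z = Z₁Z₂/(Z₁+Z₂), |Z| = 1740 Ω, ∠Z = -48.6°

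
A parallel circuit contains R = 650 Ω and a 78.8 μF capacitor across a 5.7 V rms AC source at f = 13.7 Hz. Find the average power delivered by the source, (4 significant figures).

ω = 2πf = 86.08 rad/s
X_C = 1/(ωC) = 147.4 Ω
Parallel: admittances add. Y = 1/R + jωC
Y = (0.001538 + j0.006783) S
|Y| = 0.006955 S → |Z| = 1/|Y| = 143.8 Ω, ∠Z = −∠Y = -77.22°
I = V/|Z| = 39.65 mA
P = VI cos φ = 5.7 × 0.03965 × cos(-77.22°) = 49.98 mW

49.98 mW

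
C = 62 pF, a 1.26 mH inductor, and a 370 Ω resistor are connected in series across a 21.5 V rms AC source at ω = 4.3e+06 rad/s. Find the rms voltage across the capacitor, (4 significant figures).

X_L = ωL = 5418 Ω
X_C = 1/(ωC) = 3751 Ω
Net reactance X = X_L − X_C = 1667 Ω
Z = 370.0 + j1667 Ω
|Z| = √(370.0² + 1667²) = 1708 Ω
I = V/|Z| = 12.59 mA
V_C = I·|Z_C| = 0.01259 × 3751 = 47.23 V

47.23 V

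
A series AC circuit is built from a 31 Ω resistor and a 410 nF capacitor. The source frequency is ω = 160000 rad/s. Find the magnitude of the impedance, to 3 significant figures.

34.5 Ω

X_C = 1/(ωC) = 15.2 Ω
Z = 31.0 − j15.2 Ω
|Z| = √(31.0² + 15.2²) = 34.5 Ω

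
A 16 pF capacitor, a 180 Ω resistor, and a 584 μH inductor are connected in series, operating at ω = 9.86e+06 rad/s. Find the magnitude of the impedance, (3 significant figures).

X_L = ωL = 5760 Ω
X_C = 1/(ωC) = 6340 Ω
Net reactance X = X_L − X_C = -581 Ω
Z = 180 − j581 Ω
|Z| = √(180² + 581²) = 608 Ω

608 Ω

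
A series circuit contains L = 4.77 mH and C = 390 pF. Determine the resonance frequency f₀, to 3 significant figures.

ω₀ = 1/√(LC) = 1/√(0.00477 × 3.9e-10) = 733200 rad/s
f₀ = ω₀/(2π) = 117 kHz

117 kHz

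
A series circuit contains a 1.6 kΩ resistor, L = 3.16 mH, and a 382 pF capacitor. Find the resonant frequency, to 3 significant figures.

ω₀ = 1/√(LC) = 1/√(0.00316 × 3.82e-10) = 910200 rad/s
f₀ = ω₀/(2π) = 145 kHz

145 kHz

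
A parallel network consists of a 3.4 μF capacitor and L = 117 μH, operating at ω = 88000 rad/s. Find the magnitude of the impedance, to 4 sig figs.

4.949 Ω

X_L = ωL = 10.30 Ω
X_C = 1/(ωC) = 3.342 Ω
Parallel: admittances add. Y = 1/(jωL) + jωC
Y = (0 + j0.2021) S
|Y| = 0.2021 S → |Z| = 1/|Y| = 4.949 Ω, ∠Z = −∠Y = -90.00°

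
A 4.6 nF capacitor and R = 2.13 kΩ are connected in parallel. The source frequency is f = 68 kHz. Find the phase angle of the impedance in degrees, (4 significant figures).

ω = 2πf = 427300 rad/s
X_C = 1/(ωC) = 508.8 Ω
Parallel: admittances add. Y = 1/R + jωC
Y = (0.0004695 + j0.001965) S
|Y| = 0.002021 S → |Z| = 1/|Y| = 494.9 Ω, ∠Z = −∠Y = -76.57°

-76.57°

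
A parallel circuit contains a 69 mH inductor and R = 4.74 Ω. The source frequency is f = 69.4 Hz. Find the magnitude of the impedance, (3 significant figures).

4.68 Ω

ω = 2πf = 436.1 rad/s
X_L = ωL = 30.1 Ω
Parallel: admittances add. Y = 1/R + 1/(jωL)
Y = (0.211 − j0.0332) S
|Y| = 0.214 S → |Z| = 1/|Y| = 4.68 Ω, ∠Z = −∠Y = 8.95°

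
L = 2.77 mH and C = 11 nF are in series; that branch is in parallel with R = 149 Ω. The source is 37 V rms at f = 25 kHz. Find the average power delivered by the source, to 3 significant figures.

9.19 W

ω = 2πf = 157100 rad/s
X_L = ωL = 435 Ω
X_C = 1/(ωC) = 579 Ω
Branch 1: Z₁ = R = 149 Ω
Branch 2 (series LC): Z₂ = j(X_L − X_C) = −j144 Ω
Parallel: Z = Z₁Z₂/(Z₁+Z₂), |Z| = 103 Ω, ∠Z = -46.1°
I = V/|Z| = 358 mA
P = VI cos φ = 37 × 0.358 × cos(-46.1°) = 9.19 W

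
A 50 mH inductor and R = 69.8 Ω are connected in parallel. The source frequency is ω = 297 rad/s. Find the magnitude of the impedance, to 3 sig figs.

X_L = ωL = 14.9 Ω
Parallel: admittances add. Y = 1/R + 1/(jωL)
Y = (0.0143 − j0.0673) S
|Y| = 0.0688 S → |Z| = 1/|Y| = 14.5 Ω, ∠Z = −∠Y = 78.0°

14.5 Ω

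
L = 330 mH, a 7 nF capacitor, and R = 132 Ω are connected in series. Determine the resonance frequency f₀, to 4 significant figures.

ω₀ = 1/√(LC) = 1/√(0.33 × 7e-09) = 20810 rad/s
f₀ = ω₀/(2π) = 3.311 kHz

3.311 kHz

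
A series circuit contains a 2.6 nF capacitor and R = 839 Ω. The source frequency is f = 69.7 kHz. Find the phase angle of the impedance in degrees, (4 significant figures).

-46.31°

ω = 2πf = 437900 rad/s
X_C = 1/(ωC) = 878.2 Ω
Z = 839.0 − j878.2 Ω
|Z| = √(839.0² + 878.2²) = 1215 Ω
∠Z = arctan(-878.2/839.0) = -46.31°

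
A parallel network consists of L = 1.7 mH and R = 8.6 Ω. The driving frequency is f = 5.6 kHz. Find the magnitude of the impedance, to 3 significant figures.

ω = 2πf = 35190 rad/s
X_L = ωL = 59.8 Ω
Parallel: admittances add. Y = 1/R + 1/(jωL)
Y = (0.116 − j0.0167) S
|Y| = 0.117 S → |Z| = 1/|Y| = 8.51 Ω, ∠Z = −∠Y = 8.18°

8.51 Ω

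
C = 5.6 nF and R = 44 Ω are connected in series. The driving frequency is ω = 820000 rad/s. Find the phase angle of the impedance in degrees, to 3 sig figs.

X_C = 1/(ωC) = 218 Ω
Z = 44.0 − j218 Ω
|Z| = √(44.0² + 218²) = 222 Ω
∠Z = arctan(-218/44.0) = -78.6°

-78.6°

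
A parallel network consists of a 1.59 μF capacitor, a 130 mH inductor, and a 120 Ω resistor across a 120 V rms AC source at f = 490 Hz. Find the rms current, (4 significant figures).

ω = 2πf = 3079 rad/s
X_L = ωL = 400.2 Ω
X_C = 1/(ωC) = 204.3 Ω
Parallel: admittances add. Y = 1/R + 1/(jωL) + jωC
Y = (0.008333 + j0.002397) S
|Y| = 0.008671 S → |Z| = 1/|Y| = 115.3 Ω, ∠Z = −∠Y = -16.05°
I = V/|Z| = 120/115.3 = 1.041 A

1.041 A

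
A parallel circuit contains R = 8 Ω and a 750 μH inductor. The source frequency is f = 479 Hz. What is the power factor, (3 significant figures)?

ω = 2πf = 3010 rad/s
X_L = ωL = 2.26 Ω
Parallel: admittances add. Y = 1/R + 1/(jωL)
Y = (0.125 − j0.443) S
|Y| = 0.460 S → |Z| = 1/|Y| = 2.17 Ω, ∠Z = −∠Y = 74.2°
cos φ = cos(74.2°) = 0.272

0.272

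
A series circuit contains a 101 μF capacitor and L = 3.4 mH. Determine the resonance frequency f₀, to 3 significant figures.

ω₀ = 1/√(LC) = 1/√(0.0034 × 0.000101) = 1706 rad/s
f₀ = ω₀/(2π) = 272 Hz

272 Hz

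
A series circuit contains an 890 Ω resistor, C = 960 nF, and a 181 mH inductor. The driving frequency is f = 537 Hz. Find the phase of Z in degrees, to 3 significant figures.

ω = 2πf = 3374 rad/s
X_L = ωL = 611 Ω
X_C = 1/(ωC) = 309 Ω
Net reactance X = X_L − X_C = 302 Ω
Z = 890 + j302 Ω
|Z| = √(890² + 302²) = 940 Ω
∠Z = arctan(302/890) = 18.7°

18.7°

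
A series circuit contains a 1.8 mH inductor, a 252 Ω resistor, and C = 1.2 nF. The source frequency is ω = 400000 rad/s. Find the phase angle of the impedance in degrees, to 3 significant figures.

-79.5°

X_L = ωL = 720 Ω
X_C = 1/(ωC) = 2080 Ω
Net reactance X = X_L − X_C = -1360 Ω
Z = 252 − j1360 Ω
|Z| = √(252² + 1360²) = 1390 Ω
∠Z = arctan(-1360/252) = -79.5°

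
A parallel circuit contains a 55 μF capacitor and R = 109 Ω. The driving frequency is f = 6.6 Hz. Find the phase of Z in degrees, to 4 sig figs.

-13.96°

ω = 2πf = 41.47 rad/s
X_C = 1/(ωC) = 438.4 Ω
Parallel: admittances add. Y = 1/R + jωC
Y = (0.009174 + j0.002281) S
|Y| = 0.009454 S → |Z| = 1/|Y| = 105.8 Ω, ∠Z = −∠Y = -13.96°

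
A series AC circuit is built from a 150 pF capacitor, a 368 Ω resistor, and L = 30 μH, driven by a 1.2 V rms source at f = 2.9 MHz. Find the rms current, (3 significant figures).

ω = 2πf = 1.822e+07 rad/s
X_L = ωL = 547 Ω
X_C = 1/(ωC) = 366 Ω
Net reactance X = X_L − X_C = 181 Ω
Z = 368 + j181 Ω
|Z| = √(368² + 181²) = 410 Ω
I = V/|Z| = 1.2/410 = 2.93 mA

2.93 mA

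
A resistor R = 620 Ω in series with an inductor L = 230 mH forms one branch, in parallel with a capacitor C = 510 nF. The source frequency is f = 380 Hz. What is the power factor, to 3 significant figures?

0.908

ω = 2πf = 2388 rad/s
X_L = ωL = 549 Ω
X_C = 1/(ωC) = 821 Ω
Branch 1 (R+jX_L): Z₁ = 620 + j549 Ω, |Z₁| = 828 Ω
Branch 2 (−jX_C): Z₂ = −j821 Ω
Parallel: Z = Z₁Z₂/(Z₁+Z₂), |Z| = 1000 Ω, ∠Z = -24.8°
cos φ = cos(-24.8°) = 0.908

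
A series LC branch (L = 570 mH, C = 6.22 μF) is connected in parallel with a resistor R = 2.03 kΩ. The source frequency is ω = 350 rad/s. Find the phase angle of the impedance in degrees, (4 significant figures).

-82.71°

X_L = ωL = 199.5 Ω
X_C = 1/(ωC) = 459.3 Ω
Branch 1: Z₁ = R = 2030 Ω
Branch 2 (series LC): Z₂ = j(X_L − X_C) = −j259.8 Ω
Parallel: Z = Z₁Z₂/(Z₁+Z₂), |Z| = 257.7 Ω, ∠Z = -82.71°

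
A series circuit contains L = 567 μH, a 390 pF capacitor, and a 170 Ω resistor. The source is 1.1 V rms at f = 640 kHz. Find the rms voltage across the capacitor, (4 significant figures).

0.4248 V

ω = 2πf = 4.021e+06 rad/s
X_L = ωL = 2280 Ω
X_C = 1/(ωC) = 637.6 Ω
Net reactance X = X_L − X_C = 1642 Ω
Z = 170.0 + j1642 Ω
|Z| = √(170.0² + 1642²) = 1651 Ω
I = V/|Z| = 666.2 μA
V_C = I·|Z_C| = 0.0006662 × 637.6 = 0.4248 V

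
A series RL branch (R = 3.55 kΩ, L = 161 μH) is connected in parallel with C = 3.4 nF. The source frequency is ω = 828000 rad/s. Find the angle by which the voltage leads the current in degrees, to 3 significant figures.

-84.3°

X_L = ωL = 133 Ω
X_C = 1/(ωC) = 355 Ω
Branch 1 (R+jX_L): Z₁ = 3550 + j133 Ω, |Z₁| = 3550 Ω
Branch 2 (−jX_C): Z₂ = −j355 Ω
Parallel: Z = Z₁Z₂/(Z₁+Z₂), |Z| = 355 Ω, ∠Z = -84.3°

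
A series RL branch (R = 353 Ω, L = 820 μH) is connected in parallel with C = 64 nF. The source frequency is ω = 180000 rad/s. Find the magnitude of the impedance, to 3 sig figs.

92.7 Ω

X_L = ωL = 148 Ω
X_C = 1/(ωC) = 86.8 Ω
Branch 1 (R+jX_L): Z₁ = 353 + j148 Ω, |Z₁| = 383 Ω
Branch 2 (−jX_C): Z₂ = −j86.8 Ω
Parallel: Z = Z₁Z₂/(Z₁+Z₂), |Z| = 92.7 Ω, ∠Z = -77.1°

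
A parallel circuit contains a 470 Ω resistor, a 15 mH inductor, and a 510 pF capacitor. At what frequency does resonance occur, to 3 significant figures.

ω₀ = 1/√(LC) = 1/√(0.015 × 5.1e-10) = 361600 rad/s
f₀ = ω₀/(2π) = 57.5 kHz

57.5 kHz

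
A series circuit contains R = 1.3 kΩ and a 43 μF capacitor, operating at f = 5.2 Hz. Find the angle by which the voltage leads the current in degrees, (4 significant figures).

-28.70°

ω = 2πf = 32.67 rad/s
X_C = 1/(ωC) = 711.8 Ω
Z = 1300 − j711.8 Ω
|Z| = √(1300² + 711.8²) = 1482 Ω
∠Z = arctan(-711.8/1300) = -28.70°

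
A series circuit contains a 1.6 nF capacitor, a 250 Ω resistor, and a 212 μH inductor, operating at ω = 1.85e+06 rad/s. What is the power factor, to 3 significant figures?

X_L = ωL = 392 Ω
X_C = 1/(ωC) = 338 Ω
Net reactance X = X_L − X_C = 54.4 Ω
Z = 250 + j54.4 Ω
|Z| = √(250² + 54.4²) = 256 Ω
∠Z = arctan(54.4/250) = 12.3°
cos φ = cos(12.3°) = 0.977

0.977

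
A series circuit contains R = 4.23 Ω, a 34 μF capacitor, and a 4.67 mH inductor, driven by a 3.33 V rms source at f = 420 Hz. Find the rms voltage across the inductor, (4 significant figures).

ω = 2πf = 2639 rad/s
X_L = ωL = 12.32 Ω
X_C = 1/(ωC) = 11.15 Ω
Net reactance X = X_L − X_C = 1.179 Ω
Z = 4.230 + j1.179 Ω
|Z| = √(4.230² + 1.179²) = 4.391 Ω
I = V/|Z| = 758.4 mA
V_L = I·|Z_L| = 0.7584 × 12.32 = 9.346 V

9.346 V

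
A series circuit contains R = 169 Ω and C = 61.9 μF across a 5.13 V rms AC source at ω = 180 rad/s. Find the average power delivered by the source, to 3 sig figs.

X_C = 1/(ωC) = 89.8 Ω
Z = 169 − j89.8 Ω
|Z| = √(169² + 89.8²) = 191 Ω
∠Z = arctan(-89.8/169) = -28.0°
I = V/|Z| = 26.8 mA
P = VI cos φ = 5.13 × 0.0268 × cos(-28.0°) = 121 mW

121 mW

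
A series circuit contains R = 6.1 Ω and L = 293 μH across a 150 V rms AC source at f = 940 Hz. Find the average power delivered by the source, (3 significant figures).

3.41 kW

ω = 2πf = 5906 rad/s
X_L = ωL = 1.73 Ω
Z = 6.10 + j1.73 Ω
|Z| = √(6.10² + 1.73²) = 6.34 Ω
∠Z = arctan(1.73/6.10) = 15.8°
I = V/|Z| = 23.7 A
P = VI cos φ = 150 × 23.7 × cos(15.8°) = 3.41 kW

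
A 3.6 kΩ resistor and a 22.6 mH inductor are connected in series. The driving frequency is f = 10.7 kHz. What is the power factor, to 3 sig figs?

ω = 2πf = 67230 rad/s
X_L = ωL = 1520 Ω
Z = 3600 + j1520 Ω
|Z| = √(3600² + 1520²) = 3910 Ω
∠Z = arctan(1520/3600) = 22.9°
cos φ = cos(22.9°) = 0.921

0.921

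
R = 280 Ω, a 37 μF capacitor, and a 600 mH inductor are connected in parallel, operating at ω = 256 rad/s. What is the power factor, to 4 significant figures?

0.7698

X_L = ωL = 153.6 Ω
X_C = 1/(ωC) = 105.6 Ω
Parallel: admittances add. Y = 1/R + 1/(jωL) + jωC
Y = (0.003571 + j0.002962) S
|Y| = 0.004640 S → |Z| = 1/|Y| = 215.5 Ω, ∠Z = −∠Y = -39.67°
cos φ = cos(-39.67°) = 0.7698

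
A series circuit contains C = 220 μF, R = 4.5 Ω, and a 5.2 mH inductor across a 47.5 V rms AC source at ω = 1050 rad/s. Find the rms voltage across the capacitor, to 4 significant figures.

X_L = ωL = 5.460 Ω
X_C = 1/(ωC) = 4.329 Ω
Net reactance X = X_L − X_C = 1.131 Ω
Z = 4.500 + j1.131 Ω
|Z| = √(4.500² + 1.131²) = 4.640 Ω
I = V/|Z| = 10.24 A
V_C = I·|Z_C| = 10.24 × 4.329 = 44.32 V

44.32 V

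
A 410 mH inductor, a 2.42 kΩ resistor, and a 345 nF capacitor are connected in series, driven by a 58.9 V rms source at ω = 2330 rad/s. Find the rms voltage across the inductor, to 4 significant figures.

23.09 V

X_L = ωL = 955.3 Ω
X_C = 1/(ωC) = 1244 Ω
Net reactance X = X_L − X_C = -288.7 Ω
Z = 2420 − j288.7 Ω
|Z| = √(2420² + 288.7²) = 2437 Ω
I = V/|Z| = 24.17 mA
V_L = I·|Z_L| = 0.02417 × 955.3 = 23.09 V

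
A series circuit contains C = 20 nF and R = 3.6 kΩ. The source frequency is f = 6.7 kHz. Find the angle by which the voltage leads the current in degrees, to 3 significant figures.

-18.3°

ω = 2πf = 42100 rad/s
X_C = 1/(ωC) = 1190 Ω
Z = 3600 − j1190 Ω
|Z| = √(3600² + 1190²) = 3790 Ω
∠Z = arctan(-1190/3600) = -18.3°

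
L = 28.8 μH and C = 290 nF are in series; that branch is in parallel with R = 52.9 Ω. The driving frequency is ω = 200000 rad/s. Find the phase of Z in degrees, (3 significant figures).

X_L = ωL = 5.76 Ω
X_C = 1/(ωC) = 17.2 Ω
Branch 1: Z₁ = R = 52.9 Ω
Branch 2 (series LC): Z₂ = j(X_L − X_C) = −j11.5 Ω
Parallel: Z = Z₁Z₂/(Z₁+Z₂), |Z| = 11.2 Ω, ∠Z = -77.8°

-77.8°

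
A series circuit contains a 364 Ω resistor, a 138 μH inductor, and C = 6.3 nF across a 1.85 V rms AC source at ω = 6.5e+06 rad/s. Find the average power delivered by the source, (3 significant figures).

X_L = ωL = 897 Ω
X_C = 1/(ωC) = 24.4 Ω
Net reactance X = X_L − X_C = 873 Ω
Z = 364 + j873 Ω
|Z| = √(364² + 873²) = 945 Ω
∠Z = arctan(873/364) = 67.4°
I = V/|Z| = 1.96 mA
P = VI cos φ = 1.85 × 0.00196 × cos(67.4°) = 1.39 mW

1.39 mW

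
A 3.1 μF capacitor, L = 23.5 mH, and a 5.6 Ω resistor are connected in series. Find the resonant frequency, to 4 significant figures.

ω₀ = 1/√(LC) = 1/√(0.0235 × 3.1e-06) = 3705 rad/s
f₀ = ω₀/(2π) = 589.7 Hz

589.7 Hz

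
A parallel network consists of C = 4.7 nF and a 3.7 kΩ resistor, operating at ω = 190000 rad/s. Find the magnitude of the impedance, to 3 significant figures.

1070 Ω

X_C = 1/(ωC) = 1120 Ω
Parallel: admittances add. Y = 1/R + jωC
Y = (0.000270 + j0.000893) S
|Y| = 0.000933 S → |Z| = 1/|Y| = 1070 Ω, ∠Z = −∠Y = -73.2°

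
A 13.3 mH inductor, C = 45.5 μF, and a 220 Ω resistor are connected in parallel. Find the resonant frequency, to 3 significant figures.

205 Hz

ω₀ = 1/√(LC) = 1/√(0.0133 × 4.55e-05) = 1285 rad/s
f₀ = ω₀/(2π) = 205 Hz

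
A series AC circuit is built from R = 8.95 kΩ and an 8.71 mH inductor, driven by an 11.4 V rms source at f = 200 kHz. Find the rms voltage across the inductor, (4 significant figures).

8.825 V

ω = 2πf = 1.257e+06 rad/s
X_L = ωL = 10950 Ω
Z = 8950 + j10950 Ω
|Z| = √(8950² + 10950²) = 14140 Ω
I = V/|Z| = 806.3 μA
V_L = I·|Z_L| = 0.0008063 × 10950 = 8.825 V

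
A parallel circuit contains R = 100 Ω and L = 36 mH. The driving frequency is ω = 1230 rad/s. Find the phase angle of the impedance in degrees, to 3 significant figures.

66.1°

X_L = ωL = 44.3 Ω
Parallel: admittances add. Y = 1/R + 1/(jωL)
Y = (0.0100 − j0.0226) S
|Y| = 0.0247 S → |Z| = 1/|Y| = 40.5 Ω, ∠Z = −∠Y = 66.1°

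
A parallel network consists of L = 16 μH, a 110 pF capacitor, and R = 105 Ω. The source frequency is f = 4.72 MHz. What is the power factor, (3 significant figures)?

0.993

ω = 2πf = 2.966e+07 rad/s
X_L = ωL = 475 Ω
X_C = 1/(ωC) = 307 Ω
Parallel: admittances add. Y = 1/R + 1/(jωL) + jωC
Y = (0.00952 + j0.00115) S
|Y| = 0.00959 S → |Z| = 1/|Y| = 104 Ω, ∠Z = −∠Y = -6.91°
cos φ = cos(-6.91°) = 0.993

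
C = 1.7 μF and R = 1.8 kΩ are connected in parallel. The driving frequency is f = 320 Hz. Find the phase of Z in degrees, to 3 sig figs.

ω = 2πf = 2011 rad/s
X_C = 1/(ωC) = 293 Ω
Parallel: admittances add. Y = 1/R + jωC
Y = (0.000556 + j0.00342) S
|Y| = 0.00346 S → |Z| = 1/|Y| = 289 Ω, ∠Z = −∠Y = -80.8°

-80.8°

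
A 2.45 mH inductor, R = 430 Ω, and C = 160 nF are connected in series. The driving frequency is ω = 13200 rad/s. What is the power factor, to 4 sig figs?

X_L = ωL = 32.34 Ω
X_C = 1/(ωC) = 473.5 Ω
Net reactance X = X_L − X_C = -441.1 Ω
Z = 430.0 − j441.1 Ω
|Z| = √(430.0² + 441.1²) = 616.0 Ω
∠Z = arctan(-441.1/430.0) = -45.73°
cos φ = cos(-45.73°) = 0.6980

0.6980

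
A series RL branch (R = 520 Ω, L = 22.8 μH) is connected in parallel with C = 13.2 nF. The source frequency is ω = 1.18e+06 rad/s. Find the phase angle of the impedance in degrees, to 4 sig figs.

-82.94°

X_L = ωL = 26.90 Ω
X_C = 1/(ωC) = 64.20 Ω
Branch 1 (R+jX_L): Z₁ = 520.0 + j26.90 Ω, |Z₁| = 520.7 Ω
Branch 2 (−jX_C): Z₂ = −j64.20 Ω
Parallel: Z = Z₁Z₂/(Z₁+Z₂), |Z| = 64.12 Ω, ∠Z = -82.94°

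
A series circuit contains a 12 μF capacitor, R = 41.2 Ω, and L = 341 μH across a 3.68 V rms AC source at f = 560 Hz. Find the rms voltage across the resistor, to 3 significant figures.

ω = 2πf = 3519 rad/s
X_L = ωL = 1.20 Ω
X_C = 1/(ωC) = 23.7 Ω
Net reactance X = X_L − X_C = -22.5 Ω
Z = 41.2 − j22.5 Ω
|Z| = √(41.2² + 22.5²) = 46.9 Ω
I = V/|Z| = 78.4 mA
V_R = I·|Z_R| = 0.0784 × 41.2 = 3.23 V

3.23 V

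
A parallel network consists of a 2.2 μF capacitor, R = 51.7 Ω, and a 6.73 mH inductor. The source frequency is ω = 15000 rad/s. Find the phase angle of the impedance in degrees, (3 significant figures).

X_L = ωL = 101 Ω
X_C = 1/(ωC) = 30.3 Ω
Parallel: admittances add. Y = 1/R + 1/(jωL) + jωC
Y = (0.0193 + j0.0231) S
|Y| = 0.0301 S → |Z| = 1/|Y| = 33.2 Ω, ∠Z = −∠Y = -50.1°

-50.1°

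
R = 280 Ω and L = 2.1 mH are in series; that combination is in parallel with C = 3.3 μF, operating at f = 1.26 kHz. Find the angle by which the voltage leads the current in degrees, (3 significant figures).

-82.2°

ω = 2πf = 7917 rad/s
X_L = ωL = 16.6 Ω
X_C = 1/(ωC) = 38.3 Ω
Branch 1 (R+jX_L): Z₁ = 280 + j16.6 Ω, |Z₁| = 280 Ω
Branch 2 (−jX_C): Z₂ = −j38.3 Ω
Parallel: Z = Z₁Z₂/(Z₁+Z₂), |Z| = 38.2 Ω, ∠Z = -82.2°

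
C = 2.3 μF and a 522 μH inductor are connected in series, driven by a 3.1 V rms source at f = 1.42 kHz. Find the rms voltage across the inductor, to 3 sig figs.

0.328 V

ω = 2πf = 8922 rad/s
X_L = ωL = 4.66 Ω
X_C = 1/(ωC) = 48.7 Ω
Net reactance X = X_L − X_C = -44.1 Ω
Z = − j44.1 Ω
|Z| = √(0² + 44.1²) = 44.1 Ω
I = V/|Z| = 70.3 mA
V_L = I·|Z_L| = 0.0703 × 4.66 = 0.328 V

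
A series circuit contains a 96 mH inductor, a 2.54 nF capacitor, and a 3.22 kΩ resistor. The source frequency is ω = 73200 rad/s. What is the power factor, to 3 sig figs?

X_L = ωL = 7030 Ω
X_C = 1/(ωC) = 5380 Ω
Net reactance X = X_L − X_C = 1650 Ω
Z = 3220 + j1650 Ω
|Z| = √(3220² + 1650²) = 3620 Ω
∠Z = arctan(1650/3220) = 27.1°
cos φ = cos(27.1°) = 0.890

0.890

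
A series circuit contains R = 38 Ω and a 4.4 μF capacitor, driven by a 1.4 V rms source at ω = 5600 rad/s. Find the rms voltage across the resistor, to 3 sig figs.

0.957 V

X_C = 1/(ωC) = 40.6 Ω
Z = 38.0 − j40.6 Ω
|Z| = √(38.0² + 40.6²) = 55.6 Ω
I = V/|Z| = 25.2 mA
V_R = I·|Z_R| = 0.0252 × 38.0 = 0.957 V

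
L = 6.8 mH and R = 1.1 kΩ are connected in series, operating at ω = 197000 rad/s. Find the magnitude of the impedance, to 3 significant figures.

X_L = ωL = 1340 Ω
Z = 1100 + j1340 Ω
|Z| = √(1100² + 1340²) = 1730 Ω

1730 Ω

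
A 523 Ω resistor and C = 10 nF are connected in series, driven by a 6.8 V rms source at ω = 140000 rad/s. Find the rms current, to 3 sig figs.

X_C = 1/(ωC) = 714 Ω
Z = 523 − j714 Ω
|Z| = √(523² + 714²) = 885 Ω
I = V/|Z| = 6.8/885 = 7.68 mA

7.68 mA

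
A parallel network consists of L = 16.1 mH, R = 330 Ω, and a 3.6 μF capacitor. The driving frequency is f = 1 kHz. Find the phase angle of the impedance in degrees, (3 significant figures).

-76.6°

ω = 2πf = 6283 rad/s
X_L = ωL = 101 Ω
X_C = 1/(ωC) = 44.2 Ω
Parallel: admittances add. Y = 1/R + 1/(jωL) + jωC
Y = (0.00303 + j0.0127) S
|Y| = 0.0131 S → |Z| = 1/|Y| = 76.4 Ω, ∠Z = −∠Y = -76.6°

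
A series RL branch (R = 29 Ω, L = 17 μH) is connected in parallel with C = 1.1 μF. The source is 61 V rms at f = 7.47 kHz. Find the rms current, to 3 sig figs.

3.74 A

ω = 2πf = 46940 rad/s
X_L = ωL = 0.798 Ω
X_C = 1/(ωC) = 19.4 Ω
Branch 1 (R+jX_L): Z₁ = 29.0 + j0.798 Ω, |Z₁| = 29.0 Ω
Branch 2 (−jX_C): Z₂ = −j19.4 Ω
Parallel: Z = Z₁Z₂/(Z₁+Z₂), |Z| = 16.3 Ω, ∠Z = -55.8°
I = V/|Z| = 61/16.3 = 3.74 A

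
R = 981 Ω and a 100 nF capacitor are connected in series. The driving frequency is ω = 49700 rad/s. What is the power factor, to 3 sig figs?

0.980

X_C = 1/(ωC) = 201 Ω
Z = 981 − j201 Ω
|Z| = √(981² + 201²) = 1000 Ω
∠Z = arctan(-201/981) = -11.6°
cos φ = cos(-11.6°) = 0.980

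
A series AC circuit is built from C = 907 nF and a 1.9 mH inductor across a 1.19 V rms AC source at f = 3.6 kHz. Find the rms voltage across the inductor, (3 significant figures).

ω = 2πf = 22620 rad/s
X_L = ωL = 43.0 Ω
X_C = 1/(ωC) = 48.7 Ω
Net reactance X = X_L − X_C = -5.77 Ω
Z = − j5.77 Ω
|Z| = √(0² + 5.77²) = 5.77 Ω
I = V/|Z| = 206 mA
V_L = I·|Z_L| = 0.206 × 43.0 = 8.87 V

8.87 V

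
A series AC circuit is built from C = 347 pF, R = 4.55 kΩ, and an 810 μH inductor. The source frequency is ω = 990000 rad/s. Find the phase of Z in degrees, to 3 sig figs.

-24.9°

X_L = ωL = 802 Ω
X_C = 1/(ωC) = 2910 Ω
Net reactance X = X_L − X_C = -2110 Ω
Z = 4550 − j2110 Ω
|Z| = √(4550² + 2110²) = 5020 Ω
∠Z = arctan(-2110/4550) = -24.9°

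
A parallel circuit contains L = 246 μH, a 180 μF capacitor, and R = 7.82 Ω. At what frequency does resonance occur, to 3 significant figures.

756 Hz

ω₀ = 1/√(LC) = 1/√(0.000246 × 0.00018) = 4752 rad/s
f₀ = ω₀/(2π) = 756 Hz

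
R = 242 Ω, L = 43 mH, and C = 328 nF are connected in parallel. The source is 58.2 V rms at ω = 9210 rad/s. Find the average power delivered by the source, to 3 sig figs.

X_L = ωL = 396 Ω
X_C = 1/(ωC) = 331 Ω
Parallel: admittances add. Y = 1/R + 1/(jωL) + jωC
Y = (0.00413 + j0.000496) S
|Y| = 0.00416 S → |Z| = 1/|Y| = 240 Ω, ∠Z = −∠Y = -6.84°
I = V/|Z| = 242 mA
P = VI cos φ = 58.2 × 0.242 × cos(-6.84°) = 14.0 W

14.0 W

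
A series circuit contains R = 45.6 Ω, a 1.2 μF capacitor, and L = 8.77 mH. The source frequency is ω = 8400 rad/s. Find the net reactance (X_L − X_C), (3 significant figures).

-25.5 Ω

X_L = ωL = 73.7 Ω
X_C = 1/(ωC) = 99.2 Ω
X = 73.7 − 99.2 = -25.5 Ω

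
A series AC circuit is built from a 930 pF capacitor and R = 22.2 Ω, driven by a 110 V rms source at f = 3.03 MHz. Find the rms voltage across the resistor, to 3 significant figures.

ω = 2πf = 1.904e+07 rad/s
X_C = 1/(ωC) = 56.5 Ω
Z = 22.2 − j56.5 Ω
|Z| = √(22.2² + 56.5²) = 60.7 Ω
I = V/|Z| = 1.81 A
V_R = I·|Z_R| = 1.81 × 22.2 = 40.2 V

40.2 V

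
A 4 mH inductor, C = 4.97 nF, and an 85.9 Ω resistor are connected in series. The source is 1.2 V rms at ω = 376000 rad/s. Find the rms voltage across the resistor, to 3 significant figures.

0.106 V

X_L = ωL = 1500 Ω
X_C = 1/(ωC) = 535 Ω
Net reactance X = X_L − X_C = 969 Ω
Z = 85.9 + j969 Ω
|Z| = √(85.9² + 969²) = 973 Ω
I = V/|Z| = 1.23 mA
V_R = I·|Z_R| = 0.00123 × 85.9 = 0.106 V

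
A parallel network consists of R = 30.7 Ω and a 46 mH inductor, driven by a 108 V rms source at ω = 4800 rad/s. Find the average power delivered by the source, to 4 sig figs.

379.9 W

X_L = ωL = 220.8 Ω
Parallel: admittances add. Y = 1/R + 1/(jωL)
Y = (0.03257 − j0.004529) S
|Y| = 0.03289 S → |Z| = 1/|Y| = 30.41 Ω, ∠Z = −∠Y = 7.916°
I = V/|Z| = 3.552 A
P = VI cos φ = 108 × 3.552 × cos(7.916°) = 379.9 W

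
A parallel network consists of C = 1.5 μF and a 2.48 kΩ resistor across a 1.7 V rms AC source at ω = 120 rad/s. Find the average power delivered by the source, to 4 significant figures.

1.165 mW

X_C = 1/(ωC) = 5556 Ω
Parallel: admittances add. Y = 1/R + jωC
Y = (0.0004032 + j0.0001800) S
|Y| = 0.0004416 S → |Z| = 1/|Y| = 2265 Ω, ∠Z = −∠Y = -24.06°
I = V/|Z| = 750.7 μA
P = VI cos φ = 1.7 × 0.0007507 × cos(-24.06°) = 1.165 mW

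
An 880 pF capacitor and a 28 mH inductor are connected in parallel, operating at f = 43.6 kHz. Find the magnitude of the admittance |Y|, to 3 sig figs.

ω = 2πf = 273900 rad/s
X_L = ωL = 7670 Ω
X_C = 1/(ωC) = 4150 Ω
Parallel: admittances add. Y = 1/(jωL) + jωC
Y = (0 + j0.000111) S
|Y| = 0.000111 S → |Z| = 1/|Y| = 9030 Ω, ∠Z = −∠Y = -90.0°

111 μS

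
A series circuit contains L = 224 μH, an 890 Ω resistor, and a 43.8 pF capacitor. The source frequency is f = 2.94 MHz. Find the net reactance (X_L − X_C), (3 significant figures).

2900 Ω

ω = 2πf = 1.847e+07 rad/s
X_L = ωL = 4140 Ω
X_C = 1/(ωC) = 1240 Ω
X = 4140 − 1240 = 2900 Ω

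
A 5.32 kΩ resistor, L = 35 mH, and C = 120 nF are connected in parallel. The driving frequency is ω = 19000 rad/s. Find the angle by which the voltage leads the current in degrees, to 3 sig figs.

-76.4°

X_L = ωL = 665 Ω
X_C = 1/(ωC) = 439 Ω
Parallel: admittances add. Y = 1/R + 1/(jωL) + jωC
Y = (0.000188 + j0.000776) S
|Y| = 0.000799 S → |Z| = 1/|Y| = 1250 Ω, ∠Z = −∠Y = -76.4°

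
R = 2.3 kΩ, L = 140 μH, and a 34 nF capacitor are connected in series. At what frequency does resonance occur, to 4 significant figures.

ω₀ = 1/√(LC) = 1/√(0.00014 × 3.4e-08) = 458300 rad/s
f₀ = ω₀/(2π) = 72.95 kHz

72.95 kHz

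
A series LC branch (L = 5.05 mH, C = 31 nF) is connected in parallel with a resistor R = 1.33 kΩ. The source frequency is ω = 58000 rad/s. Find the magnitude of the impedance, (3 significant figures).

X_L = ωL = 293 Ω
X_C = 1/(ωC) = 556 Ω
Branch 1: Z₁ = R = 1330 Ω
Branch 2 (series LC): Z₂ = j(X_L − X_C) = −j263 Ω
Parallel: Z = Z₁Z₂/(Z₁+Z₂), |Z| = 258 Ω, ∠Z = -78.8°

258 Ω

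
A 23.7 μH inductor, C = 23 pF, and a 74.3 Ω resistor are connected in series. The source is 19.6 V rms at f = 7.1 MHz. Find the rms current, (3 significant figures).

ω = 2πf = 4.461e+07 rad/s
X_L = ωL = 1060 Ω
X_C = 1/(ωC) = 975 Ω
Net reactance X = X_L − X_C = 82.7 Ω
Z = 74.3 + j82.7 Ω
|Z| = √(74.3² + 82.7²) = 111 Ω
I = V/|Z| = 19.6/111 = 176 mA

176 mA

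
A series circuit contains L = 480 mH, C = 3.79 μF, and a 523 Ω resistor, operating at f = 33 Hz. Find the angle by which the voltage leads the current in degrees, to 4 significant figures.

ω = 2πf = 207.3 rad/s
X_L = ωL = 99.53 Ω
X_C = 1/(ωC) = 1273 Ω
Net reactance X = X_L − X_C = -1173 Ω
Z = 523.0 − j1173 Ω
|Z| = √(523.0² + 1173²) = 1284 Ω
∠Z = arctan(-1173/523.0) = -65.97°

-65.97°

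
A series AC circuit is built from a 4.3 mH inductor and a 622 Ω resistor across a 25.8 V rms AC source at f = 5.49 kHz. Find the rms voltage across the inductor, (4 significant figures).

5.985 V

ω = 2πf = 34490 rad/s
X_L = ωL = 148.3 Ω
Z = 622.0 + j148.3 Ω
|Z| = √(622.0² + 148.3²) = 639.4 Ω
I = V/|Z| = 40.35 mA
V_L = I·|Z_L| = 0.04035 × 148.3 = 5.985 V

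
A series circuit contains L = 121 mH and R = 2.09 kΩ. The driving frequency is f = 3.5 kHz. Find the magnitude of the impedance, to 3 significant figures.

ω = 2πf = 21990 rad/s
X_L = ωL = 2660 Ω
Z = 2090 + j2660 Ω
|Z| = √(2090² + 2660²) = 3380 Ω

3380 Ω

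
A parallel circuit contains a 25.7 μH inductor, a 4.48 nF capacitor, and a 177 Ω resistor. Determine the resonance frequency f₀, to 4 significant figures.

469.0 kHz

ω₀ = 1/√(LC) = 1/√(2.57e-05 × 4.48e-09) = 2.947e+06 rad/s
f₀ = ω₀/(2π) = 469.0 kHz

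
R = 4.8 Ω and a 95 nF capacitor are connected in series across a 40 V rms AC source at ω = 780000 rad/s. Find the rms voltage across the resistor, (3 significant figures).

13.4 V

X_C = 1/(ωC) = 13.5 Ω
Z = 4.80 − j13.5 Ω
|Z| = √(4.80² + 13.5²) = 14.3 Ω
I = V/|Z| = 2.79 A
V_R = I·|Z_R| = 2.79 × 4.80 = 13.4 V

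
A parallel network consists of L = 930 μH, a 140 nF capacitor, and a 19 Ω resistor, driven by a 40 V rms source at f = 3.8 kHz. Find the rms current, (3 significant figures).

ω = 2πf = 23880 rad/s
X_L = ωL = 22.2 Ω
X_C = 1/(ωC) = 299 Ω
Parallel: admittances add. Y = 1/R + 1/(jωL) + jωC
Y = (0.0526 − j0.0417) S
|Y| = 0.0671 S → |Z| = 1/|Y| = 14.9 Ω, ∠Z = −∠Y = 38.4°
I = V/|Z| = 40/14.9 = 2.69 A

2.69 A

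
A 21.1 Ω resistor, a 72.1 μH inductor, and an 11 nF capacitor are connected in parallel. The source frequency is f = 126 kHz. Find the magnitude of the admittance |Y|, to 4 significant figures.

48.21 mS

ω = 2πf = 791700 rad/s
X_L = ωL = 57.08 Ω
X_C = 1/(ωC) = 114.8 Ω
Parallel: admittances add. Y = 1/R + 1/(jωL) + jωC
Y = (0.04739 − j0.008811) S
|Y| = 0.04821 S → |Z| = 1/|Y| = 20.74 Ω, ∠Z = −∠Y = 10.53°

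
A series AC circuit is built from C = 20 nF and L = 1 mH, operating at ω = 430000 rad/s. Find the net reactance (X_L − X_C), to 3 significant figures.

314 Ω

X_L = ωL = 430 Ω
X_C = 1/(ωC) = 116 Ω
X = 430 − 116 = 314 Ω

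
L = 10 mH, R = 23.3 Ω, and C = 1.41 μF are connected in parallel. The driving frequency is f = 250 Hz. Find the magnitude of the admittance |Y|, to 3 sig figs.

75.0 mS

ω = 2πf = 1571 rad/s
X_L = ωL = 15.7 Ω
X_C = 1/(ωC) = 452 Ω
Parallel: admittances add. Y = 1/R + 1/(jωL) + jωC
Y = (0.0429 − j0.0614) S
|Y| = 0.0750 S → |Z| = 1/|Y| = 13.3 Ω, ∠Z = −∠Y = 55.1°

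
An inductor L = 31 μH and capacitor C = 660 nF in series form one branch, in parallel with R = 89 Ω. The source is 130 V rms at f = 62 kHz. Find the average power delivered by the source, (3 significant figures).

ω = 2πf = 389600 rad/s
X_L = ωL = 12.1 Ω
X_C = 1/(ωC) = 3.89 Ω
Branch 1: Z₁ = R = 89.0 Ω
Branch 2 (series LC): Z₂ = j(X_L − X_C) = j8.19 Ω
Parallel: Z = Z₁Z₂/(Z₁+Z₂), |Z| = 8.15 Ω, ∠Z = 84.7°
I = V/|Z| = 15.9 A
P = VI cos φ = 130 × 15.9 × cos(84.7°) = 190 W

190 W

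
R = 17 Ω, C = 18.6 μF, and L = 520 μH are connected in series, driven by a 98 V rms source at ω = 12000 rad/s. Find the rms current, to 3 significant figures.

5.73 A

X_L = ωL = 6.24 Ω
X_C = 1/(ωC) = 4.48 Ω
Net reactance X = X_L − X_C = 1.76 Ω
Z = 17.0 + j1.76 Ω
|Z| = √(17.0² + 1.76²) = 17.1 Ω
I = V/|Z| = 98/17.1 = 5.73 A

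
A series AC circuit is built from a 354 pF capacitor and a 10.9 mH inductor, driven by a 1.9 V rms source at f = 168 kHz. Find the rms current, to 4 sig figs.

ω = 2πf = 1.056e+06 rad/s
X_L = ωL = 11510 Ω
X_C = 1/(ωC) = 2676 Ω
Net reactance X = X_L − X_C = 8830 Ω
Z = j8830 Ω
|Z| = √(0² + 8830²) = 8830 Ω
I = V/|Z| = 1.9/8830 = 215.2 μA

215.2 μA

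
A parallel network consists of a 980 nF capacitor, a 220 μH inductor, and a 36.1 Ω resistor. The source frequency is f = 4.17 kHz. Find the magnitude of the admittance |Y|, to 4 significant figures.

ω = 2πf = 26200 rad/s
X_L = ωL = 5.764 Ω
X_C = 1/(ωC) = 38.95 Ω
Parallel: admittances add. Y = 1/R + 1/(jωL) + jωC
Y = (0.02770 − j0.1478) S
|Y| = 0.1504 S → |Z| = 1/|Y| = 6.650 Ω, ∠Z = −∠Y = 79.39°

150.4 mS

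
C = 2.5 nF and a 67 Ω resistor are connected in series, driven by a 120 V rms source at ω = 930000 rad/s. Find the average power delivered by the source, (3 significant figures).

5.09 W

X_C = 1/(ωC) = 430 Ω
Z = 67.0 − j430 Ω
|Z| = √(67.0² + 430²) = 435 Ω
∠Z = arctan(-430/67.0) = -81.1°
I = V/|Z| = 276 mA
P = VI cos φ = 120 × 0.276 × cos(-81.1°) = 5.09 W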